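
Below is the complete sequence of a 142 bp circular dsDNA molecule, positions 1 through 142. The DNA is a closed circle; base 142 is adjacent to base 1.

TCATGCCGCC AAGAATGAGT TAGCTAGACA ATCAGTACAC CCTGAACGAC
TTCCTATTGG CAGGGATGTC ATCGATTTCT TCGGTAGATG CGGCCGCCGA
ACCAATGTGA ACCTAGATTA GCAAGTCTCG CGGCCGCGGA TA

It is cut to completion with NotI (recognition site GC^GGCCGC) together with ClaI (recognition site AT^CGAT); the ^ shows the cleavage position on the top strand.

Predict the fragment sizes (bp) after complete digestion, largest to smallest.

NotI sites (GCGGCCGC) start at positions 90, 130.
NotI cuts after base 2 of each site, so after positions 91, 131.
The ClaI site (ATCGAT) starts at position 71.
ClaI cuts after base 2 of each site, so after position 72.
Combined cut positions: 72, 91, 131.
Circular molecule, 3 cuts → 3 fragments:
  73–91 → 19 bp
  92–131 → 40 bp
  132–142 then 1–72 → 11 + 72 = 83 bp
Sorted largest to smallest: 83, 40, 19 bp.

83, 40, 19 bp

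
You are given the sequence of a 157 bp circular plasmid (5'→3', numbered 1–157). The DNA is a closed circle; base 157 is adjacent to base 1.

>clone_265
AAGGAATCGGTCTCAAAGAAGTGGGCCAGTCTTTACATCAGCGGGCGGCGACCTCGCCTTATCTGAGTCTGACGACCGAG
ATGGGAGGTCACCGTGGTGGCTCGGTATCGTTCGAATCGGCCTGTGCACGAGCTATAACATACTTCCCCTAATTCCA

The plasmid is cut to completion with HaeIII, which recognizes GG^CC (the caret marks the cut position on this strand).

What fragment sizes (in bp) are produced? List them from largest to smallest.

95, 62 bp

HaeIII sites (GGCC) start at positions 24, 119.
HaeIII cuts after base 2 of each site, so after positions 25, 120.
Circular molecule, 2 cuts → 2 fragments:
  26–120 → 95 bp
  121–157 then 1–25 → 37 + 25 = 62 bp
Sorted largest to smallest: 95, 62 bp.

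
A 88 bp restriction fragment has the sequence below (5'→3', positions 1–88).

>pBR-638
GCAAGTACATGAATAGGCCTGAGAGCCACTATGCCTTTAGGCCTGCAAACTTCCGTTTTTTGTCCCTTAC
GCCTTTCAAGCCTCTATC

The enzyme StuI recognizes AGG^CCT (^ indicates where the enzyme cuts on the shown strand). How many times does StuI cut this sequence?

2

AGGCCT occurs starting at positions 15, 39.
StuI cuts at 2 sites.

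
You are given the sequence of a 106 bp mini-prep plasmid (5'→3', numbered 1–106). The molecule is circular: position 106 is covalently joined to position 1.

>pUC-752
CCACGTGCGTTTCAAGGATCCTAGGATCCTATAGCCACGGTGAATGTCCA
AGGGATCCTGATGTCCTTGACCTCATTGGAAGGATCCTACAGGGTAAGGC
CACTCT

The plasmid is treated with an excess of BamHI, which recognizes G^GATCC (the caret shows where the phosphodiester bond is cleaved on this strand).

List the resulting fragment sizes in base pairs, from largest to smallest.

40, 29, 29, 8 bp

BamHI sites (GGATCC) start at positions 16, 24, 53, 82.
BamHI cuts after the first base of each site, so after positions 16, 24, 53, 82.
Circular molecule, 4 cuts → 4 fragments:
  17–24 → 8 bp
  25–53 → 29 bp
  54–82 → 29 bp
  83–106 then 1–16 → 24 + 16 = 40 bp
Sorted largest to smallest: 40, 29, 29, 8 bp.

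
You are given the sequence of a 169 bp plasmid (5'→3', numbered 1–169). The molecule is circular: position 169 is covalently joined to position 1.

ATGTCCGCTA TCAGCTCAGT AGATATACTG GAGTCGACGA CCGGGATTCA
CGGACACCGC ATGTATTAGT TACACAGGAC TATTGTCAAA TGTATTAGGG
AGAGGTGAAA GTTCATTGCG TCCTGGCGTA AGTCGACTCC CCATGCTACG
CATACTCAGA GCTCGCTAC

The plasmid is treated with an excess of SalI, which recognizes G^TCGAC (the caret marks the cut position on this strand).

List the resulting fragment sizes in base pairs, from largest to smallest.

SalI sites (GTCGAC) start at positions 33, 132.
SalI cuts after the first base of each site, so after positions 33, 132.
Circular molecule, 2 cuts → 2 fragments:
  34–132 → 99 bp
  133–169 then 1–33 → 37 + 33 = 70 bp
Sorted largest to smallest: 99, 70 bp.

99, 70 bp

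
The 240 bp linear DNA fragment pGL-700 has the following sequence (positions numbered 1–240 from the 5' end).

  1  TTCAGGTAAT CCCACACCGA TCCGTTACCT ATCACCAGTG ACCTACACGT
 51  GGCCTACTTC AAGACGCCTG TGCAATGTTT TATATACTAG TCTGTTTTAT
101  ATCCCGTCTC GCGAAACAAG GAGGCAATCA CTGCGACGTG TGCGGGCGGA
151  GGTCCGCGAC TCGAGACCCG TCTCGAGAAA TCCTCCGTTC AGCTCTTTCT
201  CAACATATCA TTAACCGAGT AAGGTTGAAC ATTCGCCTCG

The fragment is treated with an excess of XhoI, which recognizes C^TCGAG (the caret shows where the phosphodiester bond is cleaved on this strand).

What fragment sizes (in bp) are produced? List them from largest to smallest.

XhoI sites (CTCGAG) start at positions 160, 172.
XhoI cuts after the first base of each site, so after positions 160, 172.
Linear molecule, 2 cuts → 3 fragments:
  1–160 → 160 bp
  161–172 → 12 bp
  173–240 → 68 bp
Sorted largest to smallest: 160, 68, 12 bp.

160, 68, 12 bp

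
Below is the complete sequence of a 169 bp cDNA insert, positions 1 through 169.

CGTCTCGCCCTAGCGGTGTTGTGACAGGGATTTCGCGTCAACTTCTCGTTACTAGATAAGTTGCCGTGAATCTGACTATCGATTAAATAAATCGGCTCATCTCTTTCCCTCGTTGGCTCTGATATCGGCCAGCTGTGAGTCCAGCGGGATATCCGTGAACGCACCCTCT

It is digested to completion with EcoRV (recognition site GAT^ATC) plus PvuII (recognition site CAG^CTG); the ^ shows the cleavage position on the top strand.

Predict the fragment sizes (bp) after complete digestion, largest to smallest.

123, 19, 18, 9 bp

EcoRV sites (GATATC) start at positions 121, 148.
EcoRV cuts after base 3 of each site, so after positions 123, 150.
The PvuII site (CAGCTG) starts at position 130.
PvuII cuts after base 3 of each site, so after position 132.
Combined cut positions: 123, 132, 150.
Linear molecule, 3 cuts → 4 fragments:
  1–123 → 123 bp
  124–132 → 9 bp
  133–150 → 18 bp
  151–169 → 19 bp
Sorted largest to smallest: 123, 19, 18, 9 bp.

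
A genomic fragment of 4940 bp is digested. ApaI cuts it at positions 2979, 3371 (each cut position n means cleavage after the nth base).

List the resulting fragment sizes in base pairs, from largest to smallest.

Linear molecule, 2 cuts → 3 fragments:
  2979 − 0 = 2979 bp
  3371 − 2979 = 392 bp
  4940 − 3371 = 1569 bp
Sorted largest to smallest: 2979, 1569, 392 bp.

2979, 1569, 392 bp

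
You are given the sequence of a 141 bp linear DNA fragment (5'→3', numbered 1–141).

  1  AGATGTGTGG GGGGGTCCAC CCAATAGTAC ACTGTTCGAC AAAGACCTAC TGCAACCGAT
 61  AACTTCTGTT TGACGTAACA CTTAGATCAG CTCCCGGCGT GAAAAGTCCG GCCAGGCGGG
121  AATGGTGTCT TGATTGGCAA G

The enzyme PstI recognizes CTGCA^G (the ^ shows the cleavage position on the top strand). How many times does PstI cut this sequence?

No occurrence of CTGCAG is present in the sequence.
PstI does not cut: 0 sites.

0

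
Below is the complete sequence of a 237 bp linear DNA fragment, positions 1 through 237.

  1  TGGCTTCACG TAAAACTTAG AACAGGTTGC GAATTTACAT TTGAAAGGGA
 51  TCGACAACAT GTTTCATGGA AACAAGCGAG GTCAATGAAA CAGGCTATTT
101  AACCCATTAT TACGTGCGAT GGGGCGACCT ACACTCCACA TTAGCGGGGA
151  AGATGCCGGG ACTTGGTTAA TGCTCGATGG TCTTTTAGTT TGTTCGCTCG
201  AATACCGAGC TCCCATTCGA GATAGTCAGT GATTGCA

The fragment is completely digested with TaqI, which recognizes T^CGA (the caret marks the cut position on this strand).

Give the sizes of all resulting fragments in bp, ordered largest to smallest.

123, 51, 24, 20, 19 bp

TaqI sites (TCGA) start at positions 51, 174, 198, 217.
TaqI cuts after the first base of each site, so after positions 51, 174, 198, 217.
Linear molecule, 4 cuts → 5 fragments:
  1–51 → 51 bp
  52–174 → 123 bp
  175–198 → 24 bp
  199–217 → 19 bp
  218–237 → 20 bp
Sorted largest to smallest: 123, 51, 24, 20, 19 bp.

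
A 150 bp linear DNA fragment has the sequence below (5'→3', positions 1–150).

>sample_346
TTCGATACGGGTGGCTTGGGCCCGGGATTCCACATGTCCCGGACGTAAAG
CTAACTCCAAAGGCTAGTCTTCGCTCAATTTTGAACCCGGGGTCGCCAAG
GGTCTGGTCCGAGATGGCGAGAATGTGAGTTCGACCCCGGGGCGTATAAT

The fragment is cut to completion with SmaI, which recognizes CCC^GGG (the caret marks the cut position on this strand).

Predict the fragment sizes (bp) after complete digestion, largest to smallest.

65, 50, 23, 12 bp

SmaI sites (CCCGGG) start at positions 21, 86, 136.
SmaI cuts after base 3 of each site, so after positions 23, 88, 138.
Linear molecule, 3 cuts → 4 fragments:
  1–23 → 23 bp
  24–88 → 65 bp
  89–138 → 50 bp
  139–150 → 12 bp
Sorted largest to smallest: 65, 50, 23, 12 bp.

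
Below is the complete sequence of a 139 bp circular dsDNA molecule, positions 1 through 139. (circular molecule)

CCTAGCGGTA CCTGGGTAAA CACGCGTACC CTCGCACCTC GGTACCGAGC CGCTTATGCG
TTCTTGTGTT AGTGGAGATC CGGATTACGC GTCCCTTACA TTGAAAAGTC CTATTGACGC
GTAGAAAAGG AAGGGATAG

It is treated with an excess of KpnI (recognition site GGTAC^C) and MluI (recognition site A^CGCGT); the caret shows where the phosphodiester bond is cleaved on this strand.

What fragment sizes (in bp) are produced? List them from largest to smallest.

KpnI sites (GGTACC) start at positions 7, 41.
KpnI cuts after base 5 of each site (before the last base), so after positions 11, 45.
MluI sites (ACGCGT) start at positions 22, 87, 117.
MluI cuts after the first base of each site, so after positions 22, 87, 117.
Combined cut positions: 11, 22, 45, 87, 117.
Circular molecule, 5 cuts → 5 fragments:
  12–22 → 11 bp
  23–45 → 23 bp
  46–87 → 42 bp
  88–117 → 30 bp
  118–139 then 1–11 → 22 + 11 = 33 bp
Sorted largest to smallest: 42, 33, 30, 23, 11 bp.

42, 33, 30, 23, 11 bp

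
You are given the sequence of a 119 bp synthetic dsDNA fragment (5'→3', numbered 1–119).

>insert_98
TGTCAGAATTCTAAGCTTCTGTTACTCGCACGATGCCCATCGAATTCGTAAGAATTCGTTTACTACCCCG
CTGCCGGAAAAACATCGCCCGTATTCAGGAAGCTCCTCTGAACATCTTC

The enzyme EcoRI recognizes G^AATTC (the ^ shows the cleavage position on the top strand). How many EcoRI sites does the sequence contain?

GAATTC occurs starting at positions 6, 42, 52.
EcoRI cuts at 3 sites.

3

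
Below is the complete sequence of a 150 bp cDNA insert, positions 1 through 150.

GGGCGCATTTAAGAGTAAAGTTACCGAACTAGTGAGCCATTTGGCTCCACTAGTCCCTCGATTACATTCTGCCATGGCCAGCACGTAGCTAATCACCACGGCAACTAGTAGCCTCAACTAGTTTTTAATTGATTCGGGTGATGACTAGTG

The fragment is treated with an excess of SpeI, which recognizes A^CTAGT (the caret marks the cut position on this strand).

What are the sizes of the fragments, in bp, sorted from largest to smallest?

55, 28, 27, 21, 13, 6 bp

SpeI sites (ACTAGT) start at positions 28, 49, 104, 117, 144.
SpeI cuts after the first base of each site, so after positions 28, 49, 104, 117, 144.
Linear molecule, 5 cuts → 6 fragments:
  1–28 → 28 bp
  29–49 → 21 bp
  50–104 → 55 bp
  105–117 → 13 bp
  118–144 → 27 bp
  145–150 → 6 bp
Sorted largest to smallest: 55, 28, 27, 21, 13, 6 bp.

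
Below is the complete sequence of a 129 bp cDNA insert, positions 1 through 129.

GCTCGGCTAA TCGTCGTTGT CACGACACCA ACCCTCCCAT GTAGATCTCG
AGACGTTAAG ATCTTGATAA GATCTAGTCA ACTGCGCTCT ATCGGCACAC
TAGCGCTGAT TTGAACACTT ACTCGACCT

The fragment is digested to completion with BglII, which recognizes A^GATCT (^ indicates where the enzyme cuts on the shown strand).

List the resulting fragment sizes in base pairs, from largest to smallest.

59, 43, 16, 11 bp

BglII sites (AGATCT) start at positions 43, 59, 70.
BglII cuts after the first base of each site, so after positions 43, 59, 70.
Linear molecule, 3 cuts → 4 fragments:
  1–43 → 43 bp
  44–59 → 16 bp
  60–70 → 11 bp
  71–129 → 59 bp
Sorted largest to smallest: 59, 43, 16, 11 bp.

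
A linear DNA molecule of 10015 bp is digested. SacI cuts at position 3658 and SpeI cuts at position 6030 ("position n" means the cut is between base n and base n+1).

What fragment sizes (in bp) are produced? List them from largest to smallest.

3985, 3658, 2372 bp

Combined cut positions (sorted): 3658, 6030.
Linear molecule, 2 cuts → 3 fragments:
  3658 − 0 = 3658 bp
  6030 − 3658 = 2372 bp
  10015 − 6030 = 3985 bp
Sorted largest to smallest: 3985, 3658, 2372 bp.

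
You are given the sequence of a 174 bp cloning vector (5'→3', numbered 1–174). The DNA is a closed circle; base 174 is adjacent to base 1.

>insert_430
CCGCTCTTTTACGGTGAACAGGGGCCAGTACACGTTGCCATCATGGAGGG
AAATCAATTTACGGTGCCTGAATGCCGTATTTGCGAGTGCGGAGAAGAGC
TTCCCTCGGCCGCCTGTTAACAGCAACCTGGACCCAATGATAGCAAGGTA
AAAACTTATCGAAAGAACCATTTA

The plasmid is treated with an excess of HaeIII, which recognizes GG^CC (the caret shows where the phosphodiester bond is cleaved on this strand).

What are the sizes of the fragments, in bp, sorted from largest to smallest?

89, 85 bp

HaeIII sites (GGCC) start at positions 23, 108.
HaeIII cuts after base 2 of each site, so after positions 24, 109.
Circular molecule, 2 cuts → 2 fragments:
  25–109 → 85 bp
  110–174 then 1–24 → 65 + 24 = 89 bp
Sorted largest to smallest: 89, 85 bp.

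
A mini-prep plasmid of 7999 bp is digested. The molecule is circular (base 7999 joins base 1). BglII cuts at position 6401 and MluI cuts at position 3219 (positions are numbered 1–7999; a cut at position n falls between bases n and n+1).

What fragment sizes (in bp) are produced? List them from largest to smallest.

Combined cut positions (sorted): 3219, 6401.
Circular molecule, 2 cuts → 2 fragments:
  6401 − 3219 = 3182 bp
  wrap: 7999 − 6401 + 3219 = 4817 bp
Sorted largest to smallest: 4817, 3182 bp.

4817, 3182 bp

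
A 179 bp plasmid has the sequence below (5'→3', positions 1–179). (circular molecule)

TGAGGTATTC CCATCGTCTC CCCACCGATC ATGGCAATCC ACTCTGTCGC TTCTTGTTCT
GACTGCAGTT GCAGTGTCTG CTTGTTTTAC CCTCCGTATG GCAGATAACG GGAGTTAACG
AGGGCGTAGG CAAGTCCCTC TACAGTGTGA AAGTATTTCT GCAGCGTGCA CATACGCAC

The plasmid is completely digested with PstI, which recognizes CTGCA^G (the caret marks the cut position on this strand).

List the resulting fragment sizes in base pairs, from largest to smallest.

PstI sites (CTGCAG) start at positions 63, 159.
PstI cuts after base 5 of each site (before the last base), so after positions 67, 163.
Circular molecule, 2 cuts → 2 fragments:
  68–163 → 96 bp
  164–179 then 1–67 → 16 + 67 = 83 bp
Sorted largest to smallest: 96, 83 bp.

96, 83 bp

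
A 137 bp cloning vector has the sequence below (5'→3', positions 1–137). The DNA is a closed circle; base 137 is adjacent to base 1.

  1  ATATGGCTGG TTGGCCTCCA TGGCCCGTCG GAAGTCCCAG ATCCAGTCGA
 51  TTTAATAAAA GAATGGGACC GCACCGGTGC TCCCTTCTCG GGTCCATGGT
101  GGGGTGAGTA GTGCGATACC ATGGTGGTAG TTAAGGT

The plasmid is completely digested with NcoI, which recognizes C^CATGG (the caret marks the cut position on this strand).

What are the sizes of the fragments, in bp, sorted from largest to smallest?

NcoI sites (CCATGG) start at positions 18, 94, 119.
NcoI cuts after the first base of each site, so after positions 18, 94, 119.
Circular molecule, 3 cuts → 3 fragments:
  19–94 → 76 bp
  95–119 → 25 bp
  120–137 then 1–18 → 18 + 18 = 36 bp
Sorted largest to smallest: 76, 36, 25 bp.

76, 36, 25 bp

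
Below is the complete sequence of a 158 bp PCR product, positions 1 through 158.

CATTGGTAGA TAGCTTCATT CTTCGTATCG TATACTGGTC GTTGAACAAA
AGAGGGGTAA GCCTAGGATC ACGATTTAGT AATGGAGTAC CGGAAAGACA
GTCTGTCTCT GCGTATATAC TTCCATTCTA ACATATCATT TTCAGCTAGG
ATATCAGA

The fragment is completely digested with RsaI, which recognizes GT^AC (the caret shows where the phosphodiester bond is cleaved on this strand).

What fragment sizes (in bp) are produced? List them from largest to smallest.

The RsaI site (GTAC) starts at position 87.
RsaI cuts after base 2 of each site, so after position 88.
Linear molecule, 1 cut → 2 fragments:
  1–88 → 88 bp
  89–158 → 70 bp
Sorted largest to smallest: 88, 70 bp.

88, 70 bp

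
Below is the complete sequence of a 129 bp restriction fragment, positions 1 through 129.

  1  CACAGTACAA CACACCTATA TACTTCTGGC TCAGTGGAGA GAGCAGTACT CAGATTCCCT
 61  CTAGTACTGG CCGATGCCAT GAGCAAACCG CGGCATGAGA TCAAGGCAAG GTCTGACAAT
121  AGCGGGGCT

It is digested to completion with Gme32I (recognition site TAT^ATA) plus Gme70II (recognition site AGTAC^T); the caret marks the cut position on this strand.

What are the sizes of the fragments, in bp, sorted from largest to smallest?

62, 30, 19, 18 bp

The Gme32I site (TATATA) starts at position 17.
Gme32I cuts after base 3 of each site, so after position 19.
Gme70II sites (AGTACT) start at positions 45, 63.
Gme70II cuts after base 5 of each site (before the last base), so after positions 49, 67.
Combined cut positions: 19, 49, 67.
Linear molecule, 3 cuts → 4 fragments:
  1–19 → 19 bp
  20–49 → 30 bp
  50–67 → 18 bp
  68–129 → 62 bp
Sorted largest to smallest: 62, 30, 19, 18 bp.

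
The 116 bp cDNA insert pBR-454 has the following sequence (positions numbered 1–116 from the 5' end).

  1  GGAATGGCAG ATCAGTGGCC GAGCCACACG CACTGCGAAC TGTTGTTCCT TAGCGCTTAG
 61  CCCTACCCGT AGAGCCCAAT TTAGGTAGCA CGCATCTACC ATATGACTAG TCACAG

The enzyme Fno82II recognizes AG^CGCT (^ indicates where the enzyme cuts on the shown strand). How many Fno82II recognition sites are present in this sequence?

1

AGCGCT occurs starting at position 52.
Fno82II cuts at 1 site.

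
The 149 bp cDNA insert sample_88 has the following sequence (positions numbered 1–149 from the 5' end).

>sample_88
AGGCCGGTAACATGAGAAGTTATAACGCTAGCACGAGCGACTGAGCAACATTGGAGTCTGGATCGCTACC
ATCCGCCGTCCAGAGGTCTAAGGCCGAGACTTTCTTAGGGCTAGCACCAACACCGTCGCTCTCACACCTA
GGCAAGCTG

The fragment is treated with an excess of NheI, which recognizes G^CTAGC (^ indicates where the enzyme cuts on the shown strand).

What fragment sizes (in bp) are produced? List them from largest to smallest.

83, 39, 27 bp

NheI sites (GCTAGC) start at positions 27, 110.
NheI cuts after the first base of each site, so after positions 27, 110.
Linear molecule, 2 cuts → 3 fragments:
  1–27 → 27 bp
  28–110 → 83 bp
  111–149 → 39 bp
Sorted largest to smallest: 83, 39, 27 bp.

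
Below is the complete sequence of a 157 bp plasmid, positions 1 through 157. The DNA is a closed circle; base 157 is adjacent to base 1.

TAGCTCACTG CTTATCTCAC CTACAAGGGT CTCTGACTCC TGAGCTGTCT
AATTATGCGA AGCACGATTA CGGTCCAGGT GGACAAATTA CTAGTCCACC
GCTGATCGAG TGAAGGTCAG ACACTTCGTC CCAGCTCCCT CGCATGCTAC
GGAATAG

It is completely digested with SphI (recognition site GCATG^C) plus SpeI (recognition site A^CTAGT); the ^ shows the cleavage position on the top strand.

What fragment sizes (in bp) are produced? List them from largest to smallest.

The SphI site (GCATGC) starts at position 142.
SphI cuts after base 5 of each site (before the last base), so after position 146.
The SpeI site (ACTAGT) starts at position 90.
SpeI cuts after the first base of each site, so after position 90.
Combined cut positions: 90, 146.
Circular molecule, 2 cuts → 2 fragments:
  91–146 → 56 bp
  147–157 then 1–90 → 11 + 90 = 101 bp
Sorted largest to smallest: 101, 56 bp.

101, 56 bp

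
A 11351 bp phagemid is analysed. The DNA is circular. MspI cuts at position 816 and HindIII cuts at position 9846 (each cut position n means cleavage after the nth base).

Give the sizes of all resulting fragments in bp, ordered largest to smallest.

Combined cut positions (sorted): 816, 9846.
Circular molecule, 2 cuts → 2 fragments:
  9846 − 816 = 9030 bp
  wrap: 11351 − 9846 + 816 = 2321 bp
Sorted largest to smallest: 9030, 2321 bp.

9030, 2321 bp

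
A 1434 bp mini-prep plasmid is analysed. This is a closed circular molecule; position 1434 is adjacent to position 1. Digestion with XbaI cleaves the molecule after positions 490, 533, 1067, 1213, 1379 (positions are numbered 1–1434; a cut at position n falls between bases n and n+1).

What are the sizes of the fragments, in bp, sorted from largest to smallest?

545, 534, 166, 146, 43 bp

Circular molecule, 5 cuts → 5 fragments:
  533 − 490 = 43 bp
  1067 − 533 = 534 bp
  1213 − 1067 = 146 bp
  1379 − 1213 = 166 bp
  wrap: 1434 − 1379 + 490 = 545 bp
Sorted largest to smallest: 545, 534, 166, 146, 43 bp.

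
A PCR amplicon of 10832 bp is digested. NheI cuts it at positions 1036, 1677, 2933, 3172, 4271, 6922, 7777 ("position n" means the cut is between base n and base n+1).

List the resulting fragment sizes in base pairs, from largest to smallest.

Linear molecule, 7 cuts → 8 fragments:
  1036 − 0 = 1036 bp
  1677 − 1036 = 641 bp
  2933 − 1677 = 1256 bp
  3172 − 2933 = 239 bp
  4271 − 3172 = 1099 bp
  6922 − 4271 = 2651 bp
  7777 − 6922 = 855 bp
  10832 − 7777 = 3055 bp
Sorted largest to smallest: 3055, 2651, 1256, 1099, 1036, 855, 641, 239 bp.

3055, 2651, 1256, 1099, 1036, 855, 641, 239 bp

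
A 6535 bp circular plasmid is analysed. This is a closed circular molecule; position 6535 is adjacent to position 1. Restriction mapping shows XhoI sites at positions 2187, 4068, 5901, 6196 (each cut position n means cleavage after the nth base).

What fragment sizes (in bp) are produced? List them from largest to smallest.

Circular molecule, 4 cuts → 4 fragments:
  4068 − 2187 = 1881 bp
  5901 − 4068 = 1833 bp
  6196 − 5901 = 295 bp
  wrap: 6535 − 6196 + 2187 = 2526 bp
Sorted largest to smallest: 2526, 1881, 1833, 295 bp.

2526, 1881, 1833, 295 bp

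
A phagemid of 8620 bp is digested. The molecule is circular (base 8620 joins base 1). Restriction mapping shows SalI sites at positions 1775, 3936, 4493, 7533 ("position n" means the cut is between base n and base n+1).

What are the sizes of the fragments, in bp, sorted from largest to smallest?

Circular molecule, 4 cuts → 4 fragments:
  3936 − 1775 = 2161 bp
  4493 − 3936 = 557 bp
  7533 − 4493 = 3040 bp
  wrap: 8620 − 7533 + 1775 = 2862 bp
Sorted largest to smallest: 3040, 2862, 2161, 557 bp.

3040, 2862, 2161, 557 bp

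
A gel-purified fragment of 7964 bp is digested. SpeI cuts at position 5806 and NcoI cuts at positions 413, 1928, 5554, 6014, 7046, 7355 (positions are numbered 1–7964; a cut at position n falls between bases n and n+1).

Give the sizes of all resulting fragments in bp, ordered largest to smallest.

Combined cut positions (sorted): 413, 1928, 5554, 5806, 6014, 7046, 7355.
Linear molecule, 7 cuts → 8 fragments:
  413 − 0 = 413 bp
  1928 − 413 = 1515 bp
  5554 − 1928 = 3626 bp
  5806 − 5554 = 252 bp
  6014 − 5806 = 208 bp
  7046 − 6014 = 1032 bp
  7355 − 7046 = 309 bp
  7964 − 7355 = 609 bp
Sorted largest to smallest: 3626, 1515, 1032, 609, 413, 309, 252, 208 bp.

3626, 1515, 1032, 609, 413, 309, 252, 208 bp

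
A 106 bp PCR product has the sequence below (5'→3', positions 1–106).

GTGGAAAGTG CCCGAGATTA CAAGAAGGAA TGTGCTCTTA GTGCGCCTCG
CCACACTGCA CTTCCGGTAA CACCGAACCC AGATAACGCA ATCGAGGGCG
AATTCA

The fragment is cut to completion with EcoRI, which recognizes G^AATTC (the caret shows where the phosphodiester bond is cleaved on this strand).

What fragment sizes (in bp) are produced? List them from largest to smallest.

The EcoRI site (GAATTC) starts at position 100.
EcoRI cuts after the first base of each site, so after position 100.
Linear molecule, 1 cut → 2 fragments:
  1–100 → 100 bp
  101–106 → 6 bp
Sorted largest to smallest: 100, 6 bp.

100, 6 bp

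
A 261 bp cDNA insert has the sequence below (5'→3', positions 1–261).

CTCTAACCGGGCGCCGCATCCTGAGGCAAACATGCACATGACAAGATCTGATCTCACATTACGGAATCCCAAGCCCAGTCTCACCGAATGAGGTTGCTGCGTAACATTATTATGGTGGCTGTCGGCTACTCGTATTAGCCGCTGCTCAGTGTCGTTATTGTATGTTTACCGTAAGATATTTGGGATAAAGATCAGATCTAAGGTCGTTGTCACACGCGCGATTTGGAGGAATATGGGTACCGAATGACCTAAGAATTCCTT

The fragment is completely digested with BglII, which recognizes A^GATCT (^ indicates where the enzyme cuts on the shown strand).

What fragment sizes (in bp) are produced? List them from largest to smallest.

BglII sites (AGATCT) start at positions 44, 194.
BglII cuts after the first base of each site, so after positions 44, 194.
Linear molecule, 2 cuts → 3 fragments:
  1–44 → 44 bp
  45–194 → 150 bp
  195–261 → 67 bp
Sorted largest to smallest: 150, 67, 44 bp.

150, 67, 44 bp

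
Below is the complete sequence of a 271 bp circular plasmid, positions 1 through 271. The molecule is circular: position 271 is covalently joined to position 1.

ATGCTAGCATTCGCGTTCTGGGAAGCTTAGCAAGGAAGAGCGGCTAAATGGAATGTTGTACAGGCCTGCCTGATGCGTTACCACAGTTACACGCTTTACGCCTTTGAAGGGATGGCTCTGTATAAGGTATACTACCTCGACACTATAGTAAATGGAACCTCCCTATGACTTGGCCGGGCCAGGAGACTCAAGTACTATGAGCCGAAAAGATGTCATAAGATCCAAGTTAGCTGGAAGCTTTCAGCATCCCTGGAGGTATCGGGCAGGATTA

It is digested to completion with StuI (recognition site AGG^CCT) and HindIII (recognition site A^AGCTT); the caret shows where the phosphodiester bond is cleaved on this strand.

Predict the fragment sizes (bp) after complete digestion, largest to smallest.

The StuI site (AGGCCT) starts at position 62.
StuI cuts after base 3 of each site, so after position 64.
HindIII sites (AAGCTT) start at positions 23, 235.
HindIII cuts after the first base of each site, so after positions 23, 235.
Combined cut positions: 23, 64, 235.
Circular molecule, 3 cuts → 3 fragments:
  24–64 → 41 bp
  65–235 → 171 bp
  236–271 then 1–23 → 36 + 23 = 59 bp
Sorted largest to smallest: 171, 59, 41 bp.

171, 59, 41 bp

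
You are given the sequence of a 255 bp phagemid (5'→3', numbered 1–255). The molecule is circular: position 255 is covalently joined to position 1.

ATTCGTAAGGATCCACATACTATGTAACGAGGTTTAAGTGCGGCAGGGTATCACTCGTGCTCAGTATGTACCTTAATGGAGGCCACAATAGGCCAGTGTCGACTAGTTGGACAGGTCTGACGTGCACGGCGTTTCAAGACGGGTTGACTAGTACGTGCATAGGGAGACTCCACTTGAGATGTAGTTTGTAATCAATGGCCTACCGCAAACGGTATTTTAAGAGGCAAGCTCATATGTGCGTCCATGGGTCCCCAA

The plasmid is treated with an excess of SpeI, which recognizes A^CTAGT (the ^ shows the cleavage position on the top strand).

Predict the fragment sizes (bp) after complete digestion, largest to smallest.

SpeI sites (ACTAGT) start at positions 102, 147.
SpeI cuts after the first base of each site, so after positions 102, 147.
Circular molecule, 2 cuts → 2 fragments:
  103–147 → 45 bp
  148–255 then 1–102 → 108 + 102 = 210 bp
Sorted largest to smallest: 210, 45 bp.

210, 45 bp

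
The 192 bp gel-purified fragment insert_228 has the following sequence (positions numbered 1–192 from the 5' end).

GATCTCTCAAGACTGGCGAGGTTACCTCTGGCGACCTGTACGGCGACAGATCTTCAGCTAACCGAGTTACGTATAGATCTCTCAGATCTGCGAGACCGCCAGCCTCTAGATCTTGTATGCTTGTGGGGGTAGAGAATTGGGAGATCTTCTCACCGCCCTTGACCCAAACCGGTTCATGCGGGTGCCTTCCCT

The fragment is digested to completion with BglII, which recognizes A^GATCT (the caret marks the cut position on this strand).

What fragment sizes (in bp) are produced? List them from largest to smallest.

50, 48, 34, 27, 24, 9 bp

BglII sites (AGATCT) start at positions 48, 75, 84, 108, 142.
BglII cuts after the first base of each site, so after positions 48, 75, 84, 108, 142.
Linear molecule, 5 cuts → 6 fragments:
  1–48 → 48 bp
  49–75 → 27 bp
  76–84 → 9 bp
  85–108 → 24 bp
  109–142 → 34 bp
  143–192 → 50 bp
Sorted largest to smallest: 50, 48, 34, 27, 24, 9 bp.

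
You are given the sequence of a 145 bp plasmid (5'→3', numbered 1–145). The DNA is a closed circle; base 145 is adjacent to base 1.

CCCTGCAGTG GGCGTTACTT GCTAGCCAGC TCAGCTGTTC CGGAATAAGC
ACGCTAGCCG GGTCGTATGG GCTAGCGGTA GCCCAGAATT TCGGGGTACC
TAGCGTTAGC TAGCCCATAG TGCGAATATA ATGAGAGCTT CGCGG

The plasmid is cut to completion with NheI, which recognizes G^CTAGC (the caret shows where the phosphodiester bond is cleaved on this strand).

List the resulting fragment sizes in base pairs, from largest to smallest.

57, 38, 32, 18 bp

NheI sites (GCTAGC) start at positions 21, 53, 71, 109.
NheI cuts after the first base of each site, so after positions 21, 53, 71, 109.
Circular molecule, 4 cuts → 4 fragments:
  22–53 → 32 bp
  54–71 → 18 bp
  72–109 → 38 bp
  110–145 then 1–21 → 36 + 21 = 57 bp
Sorted largest to smallest: 57, 38, 32, 18 bp.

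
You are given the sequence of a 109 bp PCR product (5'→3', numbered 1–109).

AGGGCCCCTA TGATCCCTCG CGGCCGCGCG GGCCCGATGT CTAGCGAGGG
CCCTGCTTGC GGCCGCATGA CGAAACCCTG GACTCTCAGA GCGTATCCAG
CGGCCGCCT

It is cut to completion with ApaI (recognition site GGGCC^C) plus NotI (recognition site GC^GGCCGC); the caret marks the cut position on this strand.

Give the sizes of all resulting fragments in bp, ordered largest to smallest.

ApaI sites (GGGCCC) start at positions 2, 30, 48.
ApaI cuts after base 5 of each site (before the last base), so after positions 6, 34, 52.
NotI sites (GCGGCCGC) start at positions 20, 59, 100.
NotI cuts after base 2 of each site, so after positions 21, 60, 101.
Combined cut positions: 6, 21, 34, 52, 60, 101.
Linear molecule, 6 cuts → 7 fragments:
  1–6 → 6 bp
  7–21 → 15 bp
  22–34 → 13 bp
  35–52 → 18 bp
  53–60 → 8 bp
  61–101 → 41 bp
  102–109 → 8 bp
Sorted largest to smallest: 41, 18, 15, 13, 8, 8, 6 bp.

41, 18, 15, 13, 8, 8, 6 bp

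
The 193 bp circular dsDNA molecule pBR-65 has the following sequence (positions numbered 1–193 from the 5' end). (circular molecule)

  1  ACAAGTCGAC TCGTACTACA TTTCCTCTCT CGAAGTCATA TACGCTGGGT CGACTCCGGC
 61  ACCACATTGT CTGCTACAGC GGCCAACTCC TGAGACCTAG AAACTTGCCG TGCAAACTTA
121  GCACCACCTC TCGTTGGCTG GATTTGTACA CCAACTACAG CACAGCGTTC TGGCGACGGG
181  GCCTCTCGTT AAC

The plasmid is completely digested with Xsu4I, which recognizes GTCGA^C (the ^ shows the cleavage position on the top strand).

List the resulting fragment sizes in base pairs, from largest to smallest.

Xsu4I sites (GTCGAC) start at positions 5, 49.
Xsu4I cuts after base 5 of each site (before the last base), so after positions 9, 53.
Circular molecule, 2 cuts → 2 fragments:
  10–53 → 44 bp
  54–193 then 1–9 → 140 + 9 = 149 bp
Sorted largest to smallest: 149, 44 bp.

149, 44 bp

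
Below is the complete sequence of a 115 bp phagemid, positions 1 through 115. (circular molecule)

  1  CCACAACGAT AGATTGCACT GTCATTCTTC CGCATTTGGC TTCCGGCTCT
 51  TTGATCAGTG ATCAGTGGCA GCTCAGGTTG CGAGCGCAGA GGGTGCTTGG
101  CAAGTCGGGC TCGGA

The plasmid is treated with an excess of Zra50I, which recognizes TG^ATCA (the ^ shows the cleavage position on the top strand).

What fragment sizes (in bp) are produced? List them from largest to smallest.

Zra50I sites (TGATCA) start at positions 52, 59.
Zra50I cuts after base 2 of each site, so after positions 53, 60.
Circular molecule, 2 cuts → 2 fragments:
  54–60 → 7 bp
  61–115 then 1–53 → 55 + 53 = 108 bp
Sorted largest to smallest: 108, 7 bp.

108, 7 bp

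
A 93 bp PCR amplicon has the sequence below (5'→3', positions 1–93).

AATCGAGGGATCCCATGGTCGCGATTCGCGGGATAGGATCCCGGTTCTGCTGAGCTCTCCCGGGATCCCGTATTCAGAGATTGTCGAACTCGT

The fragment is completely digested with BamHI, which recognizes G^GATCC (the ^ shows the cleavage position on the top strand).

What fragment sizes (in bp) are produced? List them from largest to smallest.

BamHI sites (GGATCC) start at positions 8, 36, 63.
BamHI cuts after the first base of each site, so after positions 8, 36, 63.
Linear molecule, 3 cuts → 4 fragments:
  1–8 → 8 bp
  9–36 → 28 bp
  37–63 → 27 bp
  64–93 → 30 bp
Sorted largest to smallest: 30, 28, 27, 8 bp.

30, 28, 27, 8 bp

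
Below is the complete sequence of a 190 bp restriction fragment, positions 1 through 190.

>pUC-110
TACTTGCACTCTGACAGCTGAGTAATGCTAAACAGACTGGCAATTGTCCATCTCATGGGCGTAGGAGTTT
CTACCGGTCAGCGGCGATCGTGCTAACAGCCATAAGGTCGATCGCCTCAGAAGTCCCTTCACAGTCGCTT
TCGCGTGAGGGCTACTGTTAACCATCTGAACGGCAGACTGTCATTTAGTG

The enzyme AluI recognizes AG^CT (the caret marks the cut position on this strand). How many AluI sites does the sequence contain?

AGCT occurs starting at position 16.
AluI cuts at 1 site.

1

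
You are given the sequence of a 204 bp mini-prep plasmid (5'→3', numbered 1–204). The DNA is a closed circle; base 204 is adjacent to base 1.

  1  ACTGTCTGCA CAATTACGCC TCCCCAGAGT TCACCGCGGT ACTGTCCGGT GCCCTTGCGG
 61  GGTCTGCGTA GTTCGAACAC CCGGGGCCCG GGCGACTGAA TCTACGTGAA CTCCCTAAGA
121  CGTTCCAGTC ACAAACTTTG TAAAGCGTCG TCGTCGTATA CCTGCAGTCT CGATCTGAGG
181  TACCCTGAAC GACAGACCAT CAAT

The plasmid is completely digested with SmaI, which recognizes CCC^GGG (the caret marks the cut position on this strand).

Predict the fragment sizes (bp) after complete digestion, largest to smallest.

SmaI sites (CCCGGG) start at positions 80, 87.
SmaI cuts after base 3 of each site, so after positions 82, 89.
Circular molecule, 2 cuts → 2 fragments:
  83–89 → 7 bp
  90–204 then 1–82 → 115 + 82 = 197 bp
Sorted largest to smallest: 197, 7 bp.

197, 7 bp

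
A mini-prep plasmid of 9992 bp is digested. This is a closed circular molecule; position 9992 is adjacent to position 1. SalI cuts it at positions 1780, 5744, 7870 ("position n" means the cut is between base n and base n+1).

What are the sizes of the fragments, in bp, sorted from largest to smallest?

3964, 3902, 2126 bp

Circular molecule, 3 cuts → 3 fragments:
  5744 − 1780 = 3964 bp
  7870 − 5744 = 2126 bp
  wrap: 9992 − 7870 + 1780 = 3902 bp
Sorted largest to smallest: 3964, 3902, 2126 bp.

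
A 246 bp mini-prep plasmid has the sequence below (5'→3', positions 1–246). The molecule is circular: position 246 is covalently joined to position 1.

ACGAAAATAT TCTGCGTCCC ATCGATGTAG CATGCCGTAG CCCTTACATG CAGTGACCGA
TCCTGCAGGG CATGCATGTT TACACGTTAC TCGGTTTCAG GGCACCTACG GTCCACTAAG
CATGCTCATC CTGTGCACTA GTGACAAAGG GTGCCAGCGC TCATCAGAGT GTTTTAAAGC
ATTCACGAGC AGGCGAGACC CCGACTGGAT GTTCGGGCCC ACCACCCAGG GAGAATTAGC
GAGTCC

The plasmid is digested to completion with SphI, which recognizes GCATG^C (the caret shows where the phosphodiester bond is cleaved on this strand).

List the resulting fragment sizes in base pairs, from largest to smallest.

SphI sites (GCATGC) start at positions 30, 70, 120.
SphI cuts after base 5 of each site (before the last base), so after positions 34, 74, 124.
Circular molecule, 3 cuts → 3 fragments:
  35–74 → 40 bp
  75–124 → 50 bp
  125–246 then 1–34 → 122 + 34 = 156 bp
Sorted largest to smallest: 156, 50, 40 bp.

156, 50, 40 bp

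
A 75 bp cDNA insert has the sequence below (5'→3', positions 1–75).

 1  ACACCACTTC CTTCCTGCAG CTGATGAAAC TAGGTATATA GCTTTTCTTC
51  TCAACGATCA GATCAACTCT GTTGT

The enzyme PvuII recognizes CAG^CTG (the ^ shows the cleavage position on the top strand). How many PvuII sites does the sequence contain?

CAGCTG occurs starting at position 18.
PvuII cuts at 1 site.

1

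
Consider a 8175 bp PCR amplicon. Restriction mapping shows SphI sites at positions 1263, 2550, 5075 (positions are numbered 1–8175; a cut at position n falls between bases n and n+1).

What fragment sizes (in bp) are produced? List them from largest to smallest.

3100, 2525, 1287, 1263 bp

Linear molecule, 3 cuts → 4 fragments:
  1263 − 0 = 1263 bp
  2550 − 1263 = 1287 bp
  5075 − 2550 = 2525 bp
  8175 − 5075 = 3100 bp
Sorted largest to smallest: 3100, 2525, 1287, 1263 bp.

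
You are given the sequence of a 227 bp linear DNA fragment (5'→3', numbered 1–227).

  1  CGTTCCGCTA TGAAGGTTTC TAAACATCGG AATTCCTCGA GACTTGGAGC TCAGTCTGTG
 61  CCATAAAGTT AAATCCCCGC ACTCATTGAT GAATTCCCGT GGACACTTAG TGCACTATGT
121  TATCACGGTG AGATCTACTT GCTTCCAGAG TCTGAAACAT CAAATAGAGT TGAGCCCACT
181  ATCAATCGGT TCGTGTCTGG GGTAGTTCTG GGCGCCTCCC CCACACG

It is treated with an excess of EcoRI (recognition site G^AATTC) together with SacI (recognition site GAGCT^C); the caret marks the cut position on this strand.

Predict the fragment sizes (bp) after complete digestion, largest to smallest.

EcoRI sites (GAATTC) start at positions 30, 91.
EcoRI cuts after the first base of each site, so after positions 30, 91.
The SacI site (GAGCTC) starts at position 47.
SacI cuts after base 5 of each site (before the last base), so after position 51.
Combined cut positions: 30, 51, 91.
Linear molecule, 3 cuts → 4 fragments:
  1–30 → 30 bp
  31–51 → 21 bp
  52–91 → 40 bp
  92–227 → 136 bp
Sorted largest to smallest: 136, 40, 30, 21 bp.

136, 40, 30, 21 bp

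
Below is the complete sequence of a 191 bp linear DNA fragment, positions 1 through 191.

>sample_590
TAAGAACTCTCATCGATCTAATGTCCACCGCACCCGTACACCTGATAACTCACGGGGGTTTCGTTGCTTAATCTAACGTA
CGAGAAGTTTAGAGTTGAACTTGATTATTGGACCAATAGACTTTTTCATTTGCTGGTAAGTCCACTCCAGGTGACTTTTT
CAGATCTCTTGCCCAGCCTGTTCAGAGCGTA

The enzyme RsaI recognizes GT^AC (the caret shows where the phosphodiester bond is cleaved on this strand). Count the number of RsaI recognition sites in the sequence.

2

GTAC occurs starting at positions 36, 78.
RsaI cuts at 2 sites.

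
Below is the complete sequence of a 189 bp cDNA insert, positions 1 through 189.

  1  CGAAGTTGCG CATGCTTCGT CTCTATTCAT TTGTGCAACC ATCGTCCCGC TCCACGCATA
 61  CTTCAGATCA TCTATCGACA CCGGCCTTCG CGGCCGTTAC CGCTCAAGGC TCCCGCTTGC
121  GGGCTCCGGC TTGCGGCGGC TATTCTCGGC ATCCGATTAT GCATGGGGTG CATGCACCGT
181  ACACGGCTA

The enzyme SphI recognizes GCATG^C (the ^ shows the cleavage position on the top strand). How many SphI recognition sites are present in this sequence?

GCATGC occurs starting at positions 10, 170.
SphI cuts at 2 sites.

2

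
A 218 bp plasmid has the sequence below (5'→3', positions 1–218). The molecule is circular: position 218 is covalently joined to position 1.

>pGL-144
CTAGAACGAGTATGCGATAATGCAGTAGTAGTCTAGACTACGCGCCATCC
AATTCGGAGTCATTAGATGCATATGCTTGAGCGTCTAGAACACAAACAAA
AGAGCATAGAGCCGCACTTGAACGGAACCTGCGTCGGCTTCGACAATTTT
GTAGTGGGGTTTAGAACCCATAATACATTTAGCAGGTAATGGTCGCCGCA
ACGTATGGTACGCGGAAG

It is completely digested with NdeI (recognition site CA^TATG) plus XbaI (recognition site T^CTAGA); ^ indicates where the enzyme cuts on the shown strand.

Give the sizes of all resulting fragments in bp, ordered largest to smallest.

The NdeI site (CATATG) starts at position 70.
NdeI cuts after base 2 of each site, so after position 71.
XbaI sites (TCTAGA) start at positions 32, 84.
XbaI cuts after the first base of each site, so after positions 32, 84.
Combined cut positions: 32, 71, 84.
Circular molecule, 3 cuts → 3 fragments:
  33–71 → 39 bp
  72–84 → 13 bp
  85–218 then 1–32 → 134 + 32 = 166 bp
Sorted largest to smallest: 166, 39, 13 bp.

166, 39, 13 bp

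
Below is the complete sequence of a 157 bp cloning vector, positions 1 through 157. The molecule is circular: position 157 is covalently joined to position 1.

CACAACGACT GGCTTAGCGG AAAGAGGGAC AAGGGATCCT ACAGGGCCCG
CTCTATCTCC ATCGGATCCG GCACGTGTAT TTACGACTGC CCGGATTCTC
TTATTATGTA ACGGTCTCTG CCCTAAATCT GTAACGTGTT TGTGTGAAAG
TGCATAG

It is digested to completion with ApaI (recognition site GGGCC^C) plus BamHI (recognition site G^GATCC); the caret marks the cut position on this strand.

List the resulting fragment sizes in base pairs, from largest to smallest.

127, 16, 14 bp

The ApaI site (GGGCCC) starts at position 44.
ApaI cuts after base 5 of each site (before the last base), so after position 48.
BamHI sites (GGATCC) start at positions 34, 64.
BamHI cuts after the first base of each site, so after positions 34, 64.
Combined cut positions: 34, 48, 64.
Circular molecule, 3 cuts → 3 fragments:
  35–48 → 14 bp
  49–64 → 16 bp
  65–157 then 1–34 → 93 + 34 = 127 bp
Sorted largest to smallest: 127, 16, 14 bp.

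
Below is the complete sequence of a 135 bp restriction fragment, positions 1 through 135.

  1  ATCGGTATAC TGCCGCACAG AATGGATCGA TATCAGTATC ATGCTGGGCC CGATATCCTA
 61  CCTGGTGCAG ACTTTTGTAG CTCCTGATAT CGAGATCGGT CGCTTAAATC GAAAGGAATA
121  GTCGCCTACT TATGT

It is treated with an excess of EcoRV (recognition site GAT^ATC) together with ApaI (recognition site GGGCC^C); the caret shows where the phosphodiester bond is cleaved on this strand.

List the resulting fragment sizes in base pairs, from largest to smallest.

47, 34, 31, 19, 4 bp

EcoRV sites (GATATC) start at positions 29, 52, 86.
EcoRV cuts after base 3 of each site, so after positions 31, 54, 88.
The ApaI site (GGGCCC) starts at position 46.
ApaI cuts after base 5 of each site (before the last base), so after position 50.
Combined cut positions: 31, 50, 54, 88.
Linear molecule, 4 cuts → 5 fragments:
  1–31 → 31 bp
  32–50 → 19 bp
  51–54 → 4 bp
  55–88 → 34 bp
  89–135 → 47 bp
Sorted largest to smallest: 47, 34, 31, 19, 4 bp.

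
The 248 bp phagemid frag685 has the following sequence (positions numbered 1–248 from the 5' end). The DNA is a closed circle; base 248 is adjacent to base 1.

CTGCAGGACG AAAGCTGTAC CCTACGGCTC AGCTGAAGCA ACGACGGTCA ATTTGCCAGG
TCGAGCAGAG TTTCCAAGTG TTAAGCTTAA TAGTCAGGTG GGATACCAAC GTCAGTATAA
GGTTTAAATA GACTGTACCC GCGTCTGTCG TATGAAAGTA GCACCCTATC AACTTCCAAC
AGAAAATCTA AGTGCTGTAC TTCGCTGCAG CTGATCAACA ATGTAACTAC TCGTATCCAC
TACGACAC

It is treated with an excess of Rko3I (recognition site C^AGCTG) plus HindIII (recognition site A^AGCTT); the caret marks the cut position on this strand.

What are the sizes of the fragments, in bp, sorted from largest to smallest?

Rko3I sites (CAGCTG) start at positions 30, 208.
Rko3I cuts after the first base of each site, so after positions 30, 208.
The HindIII site (AAGCTT) starts at position 83.
HindIII cuts after the first base of each site, so after position 83.
Combined cut positions: 30, 83, 208.
Circular molecule, 3 cuts → 3 fragments:
  31–83 → 53 bp
  84–208 → 125 bp
  209–248 then 1–30 → 40 + 30 = 70 bp
Sorted largest to smallest: 125, 70, 53 bp.

125, 70, 53 bp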